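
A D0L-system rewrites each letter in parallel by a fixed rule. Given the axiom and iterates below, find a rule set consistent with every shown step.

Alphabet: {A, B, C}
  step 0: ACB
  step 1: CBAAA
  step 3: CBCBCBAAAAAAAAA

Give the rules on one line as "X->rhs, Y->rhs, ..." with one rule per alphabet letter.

  step 0 ⇒ step 1: ACB ⇒ CB·A·AA
    A ↦ CB
    B ↦ AA
    C ↦ A

A->CB, B->AA, C->A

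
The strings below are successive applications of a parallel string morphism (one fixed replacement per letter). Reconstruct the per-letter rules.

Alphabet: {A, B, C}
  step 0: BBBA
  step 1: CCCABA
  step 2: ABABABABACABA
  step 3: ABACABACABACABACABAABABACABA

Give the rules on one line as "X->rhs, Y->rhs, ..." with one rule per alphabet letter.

A->ABA, B->C, C->AB

  step 2 ⇒ step 3: ABABABABACABA ⇒ ABA·C·ABA·C·ABA·C·ABA·C·ABA·AB·ABA·C·ABA
    A ↦ ABA
    B ↦ C
    C ↦ AB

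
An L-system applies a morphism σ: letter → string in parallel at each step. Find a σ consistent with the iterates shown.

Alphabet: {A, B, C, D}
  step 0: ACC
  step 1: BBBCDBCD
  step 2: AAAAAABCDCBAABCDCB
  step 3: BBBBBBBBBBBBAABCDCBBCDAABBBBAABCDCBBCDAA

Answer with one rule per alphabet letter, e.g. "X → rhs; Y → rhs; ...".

  step 2 ⇒ step 3: AAAAAABCDCBAABCDCB ⇒ BB·BB·BB·BB·BB·BB·AA·BCD·CB·BCD·AA·BB·BB·AA·BCD·CB·BCD·AA
    A ↦ BB
    B ↦ AA
    C ↦ BCD
    D ↦ CB

A->BB, B->AA, C->BCD, D->CB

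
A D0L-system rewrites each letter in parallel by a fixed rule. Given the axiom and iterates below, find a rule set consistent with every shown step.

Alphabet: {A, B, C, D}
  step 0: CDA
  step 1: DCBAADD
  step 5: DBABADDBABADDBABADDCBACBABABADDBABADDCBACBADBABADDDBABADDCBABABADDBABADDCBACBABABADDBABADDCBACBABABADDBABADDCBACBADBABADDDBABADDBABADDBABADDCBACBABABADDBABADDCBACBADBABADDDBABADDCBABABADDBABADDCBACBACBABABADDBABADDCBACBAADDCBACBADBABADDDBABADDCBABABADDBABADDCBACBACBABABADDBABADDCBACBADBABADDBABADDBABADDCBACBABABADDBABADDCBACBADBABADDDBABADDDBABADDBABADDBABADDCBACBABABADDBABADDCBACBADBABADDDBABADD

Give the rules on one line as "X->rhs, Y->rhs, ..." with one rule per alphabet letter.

  step 0 ⇒ step 1: CDA ⇒ D·CBA·ADD
    A ↦ ADD
    C ↦ D
    D ↦ CBA
    B ↦ BAB  (constrained at step 1)

A->ADD, B->BAB, C->D, D->CBA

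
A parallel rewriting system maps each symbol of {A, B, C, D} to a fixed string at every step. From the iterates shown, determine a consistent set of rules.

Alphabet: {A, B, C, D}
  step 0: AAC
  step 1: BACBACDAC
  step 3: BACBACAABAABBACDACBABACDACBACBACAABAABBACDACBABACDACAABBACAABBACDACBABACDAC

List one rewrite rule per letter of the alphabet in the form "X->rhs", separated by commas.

A->BAC, B->AAB, C->DAC, D->BA

  step 0 ⇒ step 1: AAC ⇒ BAC·BAC·DAC
    A ↦ BAC
    C ↦ DAC
    B ↦ AAB  (constrained at step 1)
    D ↦ BA  (constrained at step 1)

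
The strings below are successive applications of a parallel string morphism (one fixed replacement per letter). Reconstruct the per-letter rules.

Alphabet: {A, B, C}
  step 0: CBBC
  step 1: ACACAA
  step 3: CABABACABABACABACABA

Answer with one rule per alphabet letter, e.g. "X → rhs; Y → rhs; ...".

A->BA, B->CA, C->A

  step 0 ⇒ step 1: CBBC ⇒ A·CA·CA·A
    B ↦ CA
    C ↦ A
    A ↦ BA  (constrained at step 1)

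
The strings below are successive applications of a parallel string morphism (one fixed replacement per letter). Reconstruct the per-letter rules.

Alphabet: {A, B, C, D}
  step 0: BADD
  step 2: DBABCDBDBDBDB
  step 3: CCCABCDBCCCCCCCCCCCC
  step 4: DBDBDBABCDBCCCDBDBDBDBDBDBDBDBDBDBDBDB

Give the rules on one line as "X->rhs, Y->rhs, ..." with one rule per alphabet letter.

  step 3 ⇒ step 4: CCCABCDBCCCCCCCCCCCC ⇒ DB·DB·DB·AB·C·DB·CC·C·DB·DB·DB·DB·DB·DB·DB·DB·DB·DB·DB·DB
    A ↦ AB
    B ↦ C
    C ↦ DB
    D ↦ CC

A->AB, B->C, C->DB, D->CC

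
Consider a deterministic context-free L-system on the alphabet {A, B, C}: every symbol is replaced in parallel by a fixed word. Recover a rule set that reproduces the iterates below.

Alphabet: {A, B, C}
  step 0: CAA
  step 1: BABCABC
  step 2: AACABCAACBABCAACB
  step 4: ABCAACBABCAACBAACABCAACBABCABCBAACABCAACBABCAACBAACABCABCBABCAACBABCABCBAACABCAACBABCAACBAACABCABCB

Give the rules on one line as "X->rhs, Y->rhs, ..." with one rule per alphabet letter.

A->ABC, B->AAC, C->B

  step 1 ⇒ step 2: BABCABC ⇒ AAC·ABC·AAC·B·ABC·AAC·B
    A ↦ ABC
    B ↦ AAC
    C ↦ B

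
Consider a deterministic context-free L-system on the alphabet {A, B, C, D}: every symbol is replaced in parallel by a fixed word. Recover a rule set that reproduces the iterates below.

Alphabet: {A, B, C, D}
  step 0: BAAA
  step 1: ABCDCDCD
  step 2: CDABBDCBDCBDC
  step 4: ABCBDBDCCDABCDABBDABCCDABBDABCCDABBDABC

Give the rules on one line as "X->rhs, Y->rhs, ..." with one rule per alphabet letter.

  step 1 ⇒ step 2: ABCDCDCD ⇒ CD·AB·BD·C·BD·C·BD·C
    A ↦ CD
    B ↦ AB
    C ↦ BD
    D ↦ C

A->CD, B->AB, C->BD, D->C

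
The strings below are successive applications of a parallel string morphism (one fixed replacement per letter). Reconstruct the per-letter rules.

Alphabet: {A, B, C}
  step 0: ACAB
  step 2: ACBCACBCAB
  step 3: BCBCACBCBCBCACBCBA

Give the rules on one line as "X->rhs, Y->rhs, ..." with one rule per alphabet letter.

A->B, B->A, C->CBC

  step 2 ⇒ step 3: ACBCACBCAB ⇒ B·CBC·A·CBC·B·CBC·A·CBC·B·A
    A ↦ B
    B ↦ A
    C ↦ CBC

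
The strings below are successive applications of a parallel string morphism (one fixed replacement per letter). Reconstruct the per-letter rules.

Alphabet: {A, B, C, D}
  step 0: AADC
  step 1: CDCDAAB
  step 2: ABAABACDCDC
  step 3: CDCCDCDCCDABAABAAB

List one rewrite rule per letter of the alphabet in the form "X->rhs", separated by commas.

A->CD, B->C, C->AB, D->A

  step 2 ⇒ step 3: ABAABACDCDC ⇒ CD·C·CD·CD·C·CD·AB·A·AB·A·AB
    A ↦ CD
    B ↦ C
    C ↦ AB
    D ↦ A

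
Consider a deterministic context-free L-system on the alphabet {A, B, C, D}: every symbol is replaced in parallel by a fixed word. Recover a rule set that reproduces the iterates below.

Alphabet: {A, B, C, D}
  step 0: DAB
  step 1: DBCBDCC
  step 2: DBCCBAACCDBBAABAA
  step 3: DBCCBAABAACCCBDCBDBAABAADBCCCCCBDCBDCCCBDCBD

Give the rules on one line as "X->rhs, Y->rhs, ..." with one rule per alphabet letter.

A->CBD, B->CC, C->BAA, D->DB

  step 2 ⇒ step 3: DBCCBAACCDBBAABAA ⇒ DB·CC·BAA·BAA·CC·CBD·CBD·BAA·BAA·DB·CC·CC·CBD·CBD·CC·CBD·CBD
    A ↦ CBD
    B ↦ CC
    C ↦ BAA
    D ↦ DB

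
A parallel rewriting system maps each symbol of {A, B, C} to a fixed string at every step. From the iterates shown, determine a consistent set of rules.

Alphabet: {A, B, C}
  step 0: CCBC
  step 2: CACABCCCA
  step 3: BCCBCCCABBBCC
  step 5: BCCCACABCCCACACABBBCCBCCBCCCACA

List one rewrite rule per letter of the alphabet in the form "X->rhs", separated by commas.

A->CC, B->CA, C->B

  step 2 ⇒ step 3: CACABCCCA ⇒ B·CC·B·CC·CA·B·B·B·CC
    A ↦ CC
    B ↦ CA
    C ↦ B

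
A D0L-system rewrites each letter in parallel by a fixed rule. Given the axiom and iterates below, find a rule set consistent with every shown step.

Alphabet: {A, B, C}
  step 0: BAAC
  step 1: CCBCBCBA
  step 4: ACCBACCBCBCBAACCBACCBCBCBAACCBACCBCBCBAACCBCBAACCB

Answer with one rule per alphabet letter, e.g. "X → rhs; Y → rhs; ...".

  step 0 ⇒ step 1: BAAC ⇒ CCB·CB·CB·A
    A ↦ CB
    B ↦ CCB
    C ↦ A

A->CB, B->CCB, C->A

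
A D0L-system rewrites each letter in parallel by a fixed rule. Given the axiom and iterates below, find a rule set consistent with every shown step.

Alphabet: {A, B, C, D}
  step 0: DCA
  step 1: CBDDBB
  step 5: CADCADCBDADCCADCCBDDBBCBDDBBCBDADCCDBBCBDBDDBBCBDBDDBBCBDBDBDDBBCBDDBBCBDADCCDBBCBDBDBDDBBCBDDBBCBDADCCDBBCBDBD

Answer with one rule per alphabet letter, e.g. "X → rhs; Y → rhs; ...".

A->DBB, B->ADC, C->BD, D->C

  step 0 ⇒ step 1: DCA ⇒ C·BD·DBB
    A ↦ DBB
    C ↦ BD
    D ↦ C
    B ↦ ADC  (constrained at step 1)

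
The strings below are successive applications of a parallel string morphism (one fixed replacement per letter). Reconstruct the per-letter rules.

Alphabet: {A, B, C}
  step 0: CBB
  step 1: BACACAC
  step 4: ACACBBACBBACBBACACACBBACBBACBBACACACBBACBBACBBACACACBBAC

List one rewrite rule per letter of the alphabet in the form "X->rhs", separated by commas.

  step 0 ⇒ step 1: CBB ⇒ BAC·AC·AC
    B ↦ AC
    C ↦ BAC
    A ↦ B  (constrained at step 1)

A->B, B->AC, C->BAC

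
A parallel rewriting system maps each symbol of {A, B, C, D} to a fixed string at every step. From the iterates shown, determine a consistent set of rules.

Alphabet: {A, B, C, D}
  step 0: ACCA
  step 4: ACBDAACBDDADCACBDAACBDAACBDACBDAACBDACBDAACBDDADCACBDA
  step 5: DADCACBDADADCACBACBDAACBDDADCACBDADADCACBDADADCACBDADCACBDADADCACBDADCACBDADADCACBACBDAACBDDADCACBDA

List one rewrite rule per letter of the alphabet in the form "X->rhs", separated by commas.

A->DA, B->C, C->D, D->ACB

  step 4 ⇒ step 5: ACBDAACBDDADCACBDAACBDAACBDACBDAACBDACBDAACBDDADCACBDA ⇒ DA·D·C·ACB·DA·DA·D·C·ACB·ACB·DA·ACB·D·DA·D·C·ACB·DA·DA·D·C·ACB·DA·DA·D·C·ACB·DA·D·C·ACB·DA·DA·D·C·ACB·DA·D·C·ACB·DA·DA·D·C·ACB·ACB·DA·ACB·D·DA·D·C·ACB·DA
    A ↦ DA
    B ↦ C
    C ↦ D
    D ↦ ACB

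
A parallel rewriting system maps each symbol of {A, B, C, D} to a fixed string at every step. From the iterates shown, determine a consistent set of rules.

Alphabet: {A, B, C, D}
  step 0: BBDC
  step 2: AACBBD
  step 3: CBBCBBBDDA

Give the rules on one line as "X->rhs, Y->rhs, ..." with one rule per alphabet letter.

  step 2 ⇒ step 3: AACBBD ⇒ CBB·CBB·B·D·D·A
    A ↦ CBB
    B ↦ D
    C ↦ B
    D ↦ A

A->CBB, B->D, C->B, D->A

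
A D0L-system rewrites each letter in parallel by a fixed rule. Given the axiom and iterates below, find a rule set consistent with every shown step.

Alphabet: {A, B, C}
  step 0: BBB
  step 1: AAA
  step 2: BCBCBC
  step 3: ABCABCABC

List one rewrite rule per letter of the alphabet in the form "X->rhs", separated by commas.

  step 2 ⇒ step 3: BCBCBC ⇒ A·BC·A·BC·A·BC
    B ↦ A
    C ↦ BC
  step 1 ⇒ step 2: AAA ⇒ BC·BC·BC
    A ↦ BC

A->BC, B->A, C->BC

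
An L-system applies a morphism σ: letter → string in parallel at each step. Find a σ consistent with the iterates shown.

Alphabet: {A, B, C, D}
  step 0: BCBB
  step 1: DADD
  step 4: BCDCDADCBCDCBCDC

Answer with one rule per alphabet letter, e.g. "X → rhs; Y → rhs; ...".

A->DC, B->D, C->A, D->BC

  step 0 ⇒ step 1: BCBB ⇒ D·A·D·D
    B ↦ D
    C ↦ A
    A ↦ DC  (constrained at step 1)
    D ↦ BC  (constrained at step 1)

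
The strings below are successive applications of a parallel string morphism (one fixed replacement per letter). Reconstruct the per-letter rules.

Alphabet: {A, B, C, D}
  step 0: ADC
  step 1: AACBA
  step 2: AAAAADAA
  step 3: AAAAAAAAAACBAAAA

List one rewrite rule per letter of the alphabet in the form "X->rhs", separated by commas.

A->AA, B->D, C->A, D->CB

  step 2 ⇒ step 3: AAAAADAA ⇒ AA·AA·AA·AA·AA·CB·AA·AA
    A ↦ AA
    D ↦ CB
  step 1 ⇒ step 2: AACBA ⇒ AA·AA·A·D·AA
    B ↦ D
  step 0 ⇒ step 1: ADC ⇒ AA·CB·A
    C ↦ A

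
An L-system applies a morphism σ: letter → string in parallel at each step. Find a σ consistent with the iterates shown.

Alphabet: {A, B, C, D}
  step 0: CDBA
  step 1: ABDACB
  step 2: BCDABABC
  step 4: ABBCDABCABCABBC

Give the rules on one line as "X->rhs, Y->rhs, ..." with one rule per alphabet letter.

  step 1 ⇒ step 2: ABDACB ⇒ B·C·DA·B·AB·C
    A ↦ B
    B ↦ C
    C ↦ AB
    D ↦ DA

A->B, B->C, C->AB, D->DA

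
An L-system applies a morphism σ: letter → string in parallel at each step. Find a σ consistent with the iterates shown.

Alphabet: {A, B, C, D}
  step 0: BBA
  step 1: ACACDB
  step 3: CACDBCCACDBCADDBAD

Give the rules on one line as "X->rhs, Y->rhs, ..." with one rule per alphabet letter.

  step 0 ⇒ step 1: BBA ⇒ AC·AC·DB
    A ↦ DB
    B ↦ AC
    C ↦ AD  (constrained at step 1)
    D ↦ C  (constrained at step 1)

A->DB, B->AC, C->AD, D->C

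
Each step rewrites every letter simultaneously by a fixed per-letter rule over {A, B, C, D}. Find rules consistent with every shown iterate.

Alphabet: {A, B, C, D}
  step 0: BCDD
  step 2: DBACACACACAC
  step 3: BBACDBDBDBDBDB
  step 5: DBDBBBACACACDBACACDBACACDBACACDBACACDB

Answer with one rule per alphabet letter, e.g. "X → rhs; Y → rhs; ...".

A->D, B->AC, C->B, D->BB

  step 2 ⇒ step 3: DBACACACACAC ⇒ BB·AC·D·B·D·B·D·B·D·B·D·B
    A ↦ D
    B ↦ AC
    C ↦ B
    D ↦ BB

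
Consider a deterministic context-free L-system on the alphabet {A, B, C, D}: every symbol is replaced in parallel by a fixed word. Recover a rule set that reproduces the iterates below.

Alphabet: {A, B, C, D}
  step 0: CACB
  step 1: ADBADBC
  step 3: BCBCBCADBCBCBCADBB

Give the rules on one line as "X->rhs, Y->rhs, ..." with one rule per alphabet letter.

  step 0 ⇒ step 1: CACB ⇒ AD·B·AD·BC
    A ↦ B
    B ↦ BC
    C ↦ AD
    D ↦ B  (constrained at step 1)

A->B, B->BC, C->AD, D->B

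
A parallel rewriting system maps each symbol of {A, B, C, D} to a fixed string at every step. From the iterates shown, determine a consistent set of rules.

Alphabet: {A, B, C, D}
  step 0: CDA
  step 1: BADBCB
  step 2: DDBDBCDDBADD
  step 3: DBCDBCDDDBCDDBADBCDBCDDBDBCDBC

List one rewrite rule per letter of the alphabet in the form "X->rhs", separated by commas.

  step 2 ⇒ step 3: DDBDBCDDBADD ⇒ DBC·DBC·DD·DBC·DD·BA·DBC·DBC·DD·B·DBC·DBC
    A ↦ B
    B ↦ DD
    C ↦ BA
    D ↦ DBC

A->B, B->DD, C->BA, D->DBC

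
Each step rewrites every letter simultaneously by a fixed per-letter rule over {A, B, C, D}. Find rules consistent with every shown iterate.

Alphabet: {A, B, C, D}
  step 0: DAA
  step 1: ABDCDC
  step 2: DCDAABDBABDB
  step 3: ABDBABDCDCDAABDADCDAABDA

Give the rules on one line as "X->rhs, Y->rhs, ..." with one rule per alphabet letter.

  step 2 ⇒ step 3: DCDAABDBABDB ⇒ AB·DB·AB·DC·DC·DA·AB·DA·DC·DA·AB·DA
    A ↦ DC
    B ↦ DA
    C ↦ DB
    D ↦ AB

A->DC, B->DA, C->DB, D->AB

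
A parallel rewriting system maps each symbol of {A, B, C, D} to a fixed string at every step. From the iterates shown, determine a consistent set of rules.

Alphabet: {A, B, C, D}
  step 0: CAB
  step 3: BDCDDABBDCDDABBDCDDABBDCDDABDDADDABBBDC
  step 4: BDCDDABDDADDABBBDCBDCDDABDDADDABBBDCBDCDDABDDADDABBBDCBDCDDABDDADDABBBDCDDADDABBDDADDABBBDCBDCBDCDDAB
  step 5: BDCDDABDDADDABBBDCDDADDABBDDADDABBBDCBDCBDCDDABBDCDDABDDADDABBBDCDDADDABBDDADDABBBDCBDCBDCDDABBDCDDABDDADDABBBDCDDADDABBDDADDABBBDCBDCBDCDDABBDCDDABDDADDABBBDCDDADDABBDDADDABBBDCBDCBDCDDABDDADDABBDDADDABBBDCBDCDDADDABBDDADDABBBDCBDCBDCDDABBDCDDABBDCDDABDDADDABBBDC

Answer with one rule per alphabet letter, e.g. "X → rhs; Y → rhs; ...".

  step 4 ⇒ step 5: BDCDDABDDADDABBBDCBDCDDABDDADDABBBDCBDCDDABDDADDABBBDCBDCDDABDDADDABBBDCDDADDABBDDADDABBBDCBDCBDCDDAB ⇒ BDC·DDA·B·DDA·DDA·BB·BDC·DDA·DDA·BB·DDA·DDA·BB·BDC·BDC·BDC·DDA·B·BDC·DDA·B·DDA·DDA·BB·BDC·DDA·DDA·BB·DDA·DDA·BB·BDC·BDC·BDC·DDA·B·BDC·DDA·B·DDA·DDA·BB·BDC·DDA·DDA·BB·DDA·DDA·BB·BDC·BDC·BDC·DDA·B·BDC·DDA·B·DDA·DDA·BB·BDC·DDA·DDA·BB·DDA·DDA·BB·BDC·BDC·BDC·DDA·B·DDA·DDA·BB·DDA·DDA·BB·BDC·BDC·DDA·DDA·BB·DDA·DDA·BB·BDC·BDC·BDC·DDA·B·BDC·DDA·B·BDC·DDA·B·DDA·DDA·BB·BDC
    A ↦ BB
    B ↦ BDC
    C ↦ B
    D ↦ DDA

A->BB, B->BDC, C->B, D->DDA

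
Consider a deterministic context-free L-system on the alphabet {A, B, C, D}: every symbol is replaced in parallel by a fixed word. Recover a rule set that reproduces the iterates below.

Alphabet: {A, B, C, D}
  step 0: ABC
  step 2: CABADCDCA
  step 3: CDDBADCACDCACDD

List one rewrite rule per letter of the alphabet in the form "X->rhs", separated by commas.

A->D, B->BA, C->CD, D->CA

  step 2 ⇒ step 3: CABADCDCA ⇒ CD·D·BA·D·CA·CD·CA·CD·D
    A ↦ D
    B ↦ BA
    C ↦ CD
    D ↦ CA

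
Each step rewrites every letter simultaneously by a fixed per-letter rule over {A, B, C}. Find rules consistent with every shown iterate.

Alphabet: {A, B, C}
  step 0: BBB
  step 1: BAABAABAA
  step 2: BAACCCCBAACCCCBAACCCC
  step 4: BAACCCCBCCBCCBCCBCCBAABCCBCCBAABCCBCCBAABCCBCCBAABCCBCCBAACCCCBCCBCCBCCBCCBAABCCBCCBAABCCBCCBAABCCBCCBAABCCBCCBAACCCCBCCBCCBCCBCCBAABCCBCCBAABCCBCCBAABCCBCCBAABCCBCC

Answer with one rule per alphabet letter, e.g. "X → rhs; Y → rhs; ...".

  step 1 ⇒ step 2: BAABAABAA ⇒ BAA·CC·CC·BAA·CC·CC·BAA·CC·CC
    A ↦ CC
    B ↦ BAA
    C ↦ BCC  (constrained at step 2)

A->CC, B->BAA, C->BCC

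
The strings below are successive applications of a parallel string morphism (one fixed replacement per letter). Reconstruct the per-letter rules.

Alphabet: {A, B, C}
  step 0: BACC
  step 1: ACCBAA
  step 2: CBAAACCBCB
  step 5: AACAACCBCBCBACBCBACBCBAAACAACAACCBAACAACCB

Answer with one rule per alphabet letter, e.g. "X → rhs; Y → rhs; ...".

  step 1 ⇒ step 2: ACCBAA ⇒ CB·A·A·AC·CB·CB
    A ↦ CB
    B ↦ AC
    C ↦ A

A->CB, B->AC, C->A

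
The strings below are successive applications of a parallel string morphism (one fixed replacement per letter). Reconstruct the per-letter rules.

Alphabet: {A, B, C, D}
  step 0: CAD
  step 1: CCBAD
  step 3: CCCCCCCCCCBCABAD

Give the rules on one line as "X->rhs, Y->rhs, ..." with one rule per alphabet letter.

  step 0 ⇒ step 1: CAD ⇒ CC·B·AD
    A ↦ B
    C ↦ CC
    D ↦ AD
    B ↦ CA  (constrained at step 1)

A->B, B->CA, C->CC, D->AD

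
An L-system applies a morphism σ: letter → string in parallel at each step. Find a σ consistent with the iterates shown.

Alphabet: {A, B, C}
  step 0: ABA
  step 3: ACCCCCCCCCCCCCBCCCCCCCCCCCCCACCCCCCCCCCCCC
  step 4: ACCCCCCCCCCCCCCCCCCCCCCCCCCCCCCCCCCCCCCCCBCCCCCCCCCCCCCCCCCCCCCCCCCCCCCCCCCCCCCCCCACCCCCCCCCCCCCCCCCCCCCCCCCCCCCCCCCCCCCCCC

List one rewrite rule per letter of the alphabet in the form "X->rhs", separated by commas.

  step 3 ⇒ step 4: ACCCCCCCCCCCCCBCCCCCCCCCCCCCACCCCCCCCCCCCC ⇒ AC·CCC·CCC·CCC·CCC·CCC·CCC·CCC·CCC·CCC·CCC·CCC·CCC·CCC·BC·CCC·CCC·CCC·CCC·CCC·CCC·CCC·CCC·CCC·CCC·CCC·CCC·CCC·AC·CCC·CCC·CCC·CCC·CCC·CCC·CCC·CCC·CCC·CCC·CCC·CCC·CCC
    A ↦ AC
    B ↦ BC
    C ↦ CCC

A->AC, B->BC, C->CCC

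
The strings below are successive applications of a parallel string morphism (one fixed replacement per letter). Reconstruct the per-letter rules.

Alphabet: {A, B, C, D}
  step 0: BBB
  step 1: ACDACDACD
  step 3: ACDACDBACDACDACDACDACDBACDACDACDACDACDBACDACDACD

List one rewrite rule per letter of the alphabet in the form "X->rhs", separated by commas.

A->BBC, B->ACD, C->B, D->BB

  step 0 ⇒ step 1: BBB ⇒ ACD·ACD·ACD
    B ↦ ACD
    A ↦ BBC  (constrained at step 1)
    C ↦ B  (constrained at step 1)
    D ↦ BB  (constrained at step 1)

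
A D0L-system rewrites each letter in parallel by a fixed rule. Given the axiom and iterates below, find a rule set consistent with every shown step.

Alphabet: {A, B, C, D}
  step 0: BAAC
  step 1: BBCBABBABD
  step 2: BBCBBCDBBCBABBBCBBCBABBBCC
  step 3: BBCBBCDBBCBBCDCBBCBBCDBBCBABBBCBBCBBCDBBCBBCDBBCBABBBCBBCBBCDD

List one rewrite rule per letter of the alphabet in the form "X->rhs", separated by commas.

A->BAB, B->BBC, C->D, D->C

  step 2 ⇒ step 3: BBCBBCDBBCBABBBCBBCBABBBCC ⇒ BBC·BBC·D·BBC·BBC·D·C·BBC·BBC·D·BBC·BAB·BBC·BBC·BBC·D·BBC·BBC·D·BBC·BAB·BBC·BBC·BBC·D·D
    A ↦ BAB
    B ↦ BBC
    C ↦ D
    D ↦ C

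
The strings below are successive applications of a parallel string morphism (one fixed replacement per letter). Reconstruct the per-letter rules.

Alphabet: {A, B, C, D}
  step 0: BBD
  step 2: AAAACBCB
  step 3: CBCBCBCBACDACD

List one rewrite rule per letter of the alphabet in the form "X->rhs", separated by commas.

A->CB, B->D, C->AC, D->AA

  step 2 ⇒ step 3: AAAACBCB ⇒ CB·CB·CB·CB·AC·D·AC·D
    A ↦ CB
    B ↦ D
    C ↦ AC
    D ↦ AA  (constrained at step 0)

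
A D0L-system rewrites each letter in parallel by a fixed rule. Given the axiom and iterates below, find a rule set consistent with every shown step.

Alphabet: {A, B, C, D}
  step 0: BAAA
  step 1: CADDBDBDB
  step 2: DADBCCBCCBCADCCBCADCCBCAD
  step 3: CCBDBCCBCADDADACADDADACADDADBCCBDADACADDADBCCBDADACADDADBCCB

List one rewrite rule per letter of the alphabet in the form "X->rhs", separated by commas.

  step 2 ⇒ step 3: DADBCCBCCBCADCCBCADCCBCAD ⇒ CCB·DB·CCB·CAD·DA·DA·CAD·DA·DA·CAD·DA·DB·CCB·DA·DA·CAD·DA·DB·CCB·DA·DA·CAD·DA·DB·CCB
    A ↦ DB
    B ↦ CAD
    C ↦ DA
    D ↦ CCB

A->DB, B->CAD, C->DA, D->CCB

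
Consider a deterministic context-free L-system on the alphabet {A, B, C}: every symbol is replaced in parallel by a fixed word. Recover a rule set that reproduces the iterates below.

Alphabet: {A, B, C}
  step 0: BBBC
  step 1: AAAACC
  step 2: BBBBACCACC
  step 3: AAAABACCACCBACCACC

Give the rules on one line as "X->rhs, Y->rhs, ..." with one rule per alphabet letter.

A->B, B->A, C->ACC

  step 2 ⇒ step 3: BBBBACCACC ⇒ A·A·A·A·B·ACC·ACC·B·ACC·ACC
    A ↦ B
    B ↦ A
    C ↦ ACC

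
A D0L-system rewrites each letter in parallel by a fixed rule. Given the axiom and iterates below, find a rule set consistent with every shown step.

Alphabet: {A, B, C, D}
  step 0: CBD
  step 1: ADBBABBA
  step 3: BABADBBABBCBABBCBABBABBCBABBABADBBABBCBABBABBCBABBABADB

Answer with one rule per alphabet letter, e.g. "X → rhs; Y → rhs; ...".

A->BC, B->BAB, C->ADB, D->BA

  step 0 ⇒ step 1: CBD ⇒ ADB·BAB·BA
    B ↦ BAB
    C ↦ ADB
    D ↦ BA
    A ↦ BC  (constrained at step 1)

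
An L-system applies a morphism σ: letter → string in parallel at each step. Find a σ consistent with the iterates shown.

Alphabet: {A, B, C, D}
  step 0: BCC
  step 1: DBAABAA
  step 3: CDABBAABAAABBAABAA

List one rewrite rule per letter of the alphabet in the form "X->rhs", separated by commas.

A->C, B->D, C->BAA, D->AB

  step 0 ⇒ step 1: BCC ⇒ D·BAA·BAA
    B ↦ D
    C ↦ BAA
    A ↦ C  (constrained at step 1)
    D ↦ AB  (constrained at step 1)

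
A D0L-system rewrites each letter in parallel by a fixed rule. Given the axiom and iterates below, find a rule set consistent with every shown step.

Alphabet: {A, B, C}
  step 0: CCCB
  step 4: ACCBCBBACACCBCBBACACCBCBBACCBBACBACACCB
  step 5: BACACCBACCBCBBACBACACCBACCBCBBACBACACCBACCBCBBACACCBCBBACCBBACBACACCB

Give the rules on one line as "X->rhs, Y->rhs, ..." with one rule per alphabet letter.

A->B, B->CB, C->AC

  step 4 ⇒ step 5: ACCBCBBACACCBCBBACACCBCBBACCBBACBACACCB ⇒ B·AC·AC·CB·AC·CB·CB·B·AC·B·AC·AC·CB·AC·CB·CB·B·AC·B·AC·AC·CB·AC·CB·CB·B·AC·AC·CB·CB·B·AC·CB·B·AC·B·AC·AC·CB
    A ↦ B
    B ↦ CB
    C ↦ AC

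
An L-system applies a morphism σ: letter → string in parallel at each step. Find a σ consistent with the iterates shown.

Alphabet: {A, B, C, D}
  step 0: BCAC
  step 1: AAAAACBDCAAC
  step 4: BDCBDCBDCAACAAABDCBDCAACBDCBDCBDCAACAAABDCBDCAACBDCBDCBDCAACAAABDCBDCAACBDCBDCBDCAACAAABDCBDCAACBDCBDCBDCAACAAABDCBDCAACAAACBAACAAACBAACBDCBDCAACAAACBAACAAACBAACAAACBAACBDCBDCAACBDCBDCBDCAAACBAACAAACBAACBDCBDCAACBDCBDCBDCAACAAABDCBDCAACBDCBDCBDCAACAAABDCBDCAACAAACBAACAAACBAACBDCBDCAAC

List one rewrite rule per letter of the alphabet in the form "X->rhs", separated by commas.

A->BDC, B->AAA, C->AAC, D->CB

  step 0 ⇒ step 1: BCAC ⇒ AAA·AAC·BDC·AAC
    A ↦ BDC
    B ↦ AAA
    C ↦ AAC
    D ↦ CB  (constrained at step 1)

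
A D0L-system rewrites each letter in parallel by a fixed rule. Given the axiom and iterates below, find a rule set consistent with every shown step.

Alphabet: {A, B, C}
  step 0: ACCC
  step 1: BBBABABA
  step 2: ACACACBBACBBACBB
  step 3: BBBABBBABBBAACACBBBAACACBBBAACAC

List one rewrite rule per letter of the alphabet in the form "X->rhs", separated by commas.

A->BB, B->AC, C->BA

  step 2 ⇒ step 3: ACACACBBACBBACBB ⇒ BB·BA·BB·BA·BB·BA·AC·AC·BB·BA·AC·AC·BB·BA·AC·AC
    A ↦ BB
    B ↦ AC
    C ↦ BA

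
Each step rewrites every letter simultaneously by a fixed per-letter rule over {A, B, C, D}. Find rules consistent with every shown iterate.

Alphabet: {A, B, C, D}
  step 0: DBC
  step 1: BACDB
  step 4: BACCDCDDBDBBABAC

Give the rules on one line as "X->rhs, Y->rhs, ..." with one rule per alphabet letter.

  step 0 ⇒ step 1: DBC ⇒ BA·C·DB
    B ↦ C
    C ↦ DB
    D ↦ BA
    A ↦ D  (constrained at step 1)

A->D, B->C, C->DB, D->BA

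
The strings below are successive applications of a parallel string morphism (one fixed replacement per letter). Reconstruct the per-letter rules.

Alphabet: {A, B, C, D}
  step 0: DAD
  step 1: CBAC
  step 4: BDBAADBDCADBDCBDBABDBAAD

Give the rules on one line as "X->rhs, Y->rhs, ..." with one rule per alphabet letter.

  step 0 ⇒ step 1: DAD ⇒ C·BA·C
    A ↦ BA
    D ↦ C
    B ↦ BD  (constrained at step 1)
    C ↦ AD  (constrained at step 1)

A->BA, B->BD, C->AD, D->C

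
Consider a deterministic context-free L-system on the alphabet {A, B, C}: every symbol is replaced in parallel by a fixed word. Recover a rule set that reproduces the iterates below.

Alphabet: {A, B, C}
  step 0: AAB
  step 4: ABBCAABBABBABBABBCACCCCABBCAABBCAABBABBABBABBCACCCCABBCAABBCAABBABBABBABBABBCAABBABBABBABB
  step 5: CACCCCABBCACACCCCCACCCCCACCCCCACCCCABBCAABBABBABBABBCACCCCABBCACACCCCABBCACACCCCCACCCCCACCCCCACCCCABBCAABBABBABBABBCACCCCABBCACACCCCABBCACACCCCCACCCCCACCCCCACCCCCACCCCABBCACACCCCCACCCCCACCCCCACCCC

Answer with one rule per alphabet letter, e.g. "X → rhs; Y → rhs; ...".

  step 4 ⇒ step 5: ABBCAABBABBABBABBCACCCCABBCAABBCAABBABBABBABBCACCCCABBCAABBCAABBABBABBABBABBCAABBABBABBABB ⇒ CA·CC·CC·ABB·CA·CA·CC·CC·CA·CC·CC·CA·CC·CC·CA·CC·CC·ABB·CA·ABB·ABB·ABB·ABB·CA·CC·CC·ABB·CA·CA·CC·CC·ABB·CA·CA·CC·CC·CA·CC·CC·CA·CC·CC·CA·CC·CC·ABB·CA·ABB·ABB·ABB·ABB·CA·CC·CC·ABB·CA·CA·CC·CC·ABB·CA·CA·CC·CC·CA·CC·CC·CA·CC·CC·CA·CC·CC·CA·CC·CC·ABB·CA·CA·CC·CC·CA·CC·CC·CA·CC·CC·CA·CC·CC
    A ↦ CA
    B ↦ CC
    C ↦ ABB

A->CA, B->CC, C->ABB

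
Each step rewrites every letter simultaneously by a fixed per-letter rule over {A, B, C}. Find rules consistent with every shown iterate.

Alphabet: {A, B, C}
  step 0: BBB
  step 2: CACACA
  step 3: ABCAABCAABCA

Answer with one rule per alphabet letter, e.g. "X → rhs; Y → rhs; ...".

  step 2 ⇒ step 3: CACACA ⇒ AB·CA·AB·CA·AB·CA
    A ↦ CA
    C ↦ AB
    B ↦ A  (constrained at step 0)

A->CA, B->A, C->AB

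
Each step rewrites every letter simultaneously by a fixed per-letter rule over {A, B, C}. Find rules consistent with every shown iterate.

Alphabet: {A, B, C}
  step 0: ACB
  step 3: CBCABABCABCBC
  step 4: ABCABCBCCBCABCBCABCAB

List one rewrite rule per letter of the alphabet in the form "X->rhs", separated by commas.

A->CB, B->C, C->AB

  step 3 ⇒ step 4: CBCABABCABCBC ⇒ AB·C·AB·CB·C·CB·C·AB·CB·C·AB·C·AB
    A ↦ CB
    B ↦ C
    C ↦ AB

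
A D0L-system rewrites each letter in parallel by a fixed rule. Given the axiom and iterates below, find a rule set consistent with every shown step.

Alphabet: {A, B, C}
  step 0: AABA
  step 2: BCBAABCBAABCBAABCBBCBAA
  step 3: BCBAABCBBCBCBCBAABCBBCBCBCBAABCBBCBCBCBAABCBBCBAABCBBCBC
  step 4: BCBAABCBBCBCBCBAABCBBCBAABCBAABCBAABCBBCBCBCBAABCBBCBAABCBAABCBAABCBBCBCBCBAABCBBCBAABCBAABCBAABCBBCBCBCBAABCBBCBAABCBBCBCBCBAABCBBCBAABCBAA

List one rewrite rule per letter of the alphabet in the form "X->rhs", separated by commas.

A->BC, B->BCB, C->AA

  step 3 ⇒ step 4: BCBAABCBBCBCBCBAABCBBCBCBCBAABCBBCBCBCBAABCBBCBAABCBBCBC ⇒ BCB·AA·BCB·BC·BC·BCB·AA·BCB·BCB·AA·BCB·AA·BCB·AA·BCB·BC·BC·BCB·AA·BCB·BCB·AA·BCB·AA·BCB·AA·BCB·BC·BC·BCB·AA·BCB·BCB·AA·BCB·AA·BCB·AA·BCB·BC·BC·BCB·AA·BCB·BCB·AA·BCB·BC·BC·BCB·AA·BCB·BCB·AA·BCB·AA
    A ↦ BC
    B ↦ BCB
    C ↦ AA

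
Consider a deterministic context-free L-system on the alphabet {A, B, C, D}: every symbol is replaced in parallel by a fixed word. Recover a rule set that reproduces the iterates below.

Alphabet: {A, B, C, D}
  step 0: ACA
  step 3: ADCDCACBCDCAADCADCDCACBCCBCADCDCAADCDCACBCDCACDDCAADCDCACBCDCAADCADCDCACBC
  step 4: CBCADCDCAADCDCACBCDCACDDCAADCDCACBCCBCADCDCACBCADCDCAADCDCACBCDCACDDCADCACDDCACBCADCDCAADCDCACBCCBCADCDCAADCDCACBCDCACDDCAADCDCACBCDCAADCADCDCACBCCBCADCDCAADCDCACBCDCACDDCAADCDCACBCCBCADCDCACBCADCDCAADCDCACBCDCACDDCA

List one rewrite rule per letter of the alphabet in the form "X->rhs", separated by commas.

  step 3 ⇒ step 4: ADCDCACBCDCAADCADCDCACBCCBCADCDCAADCDCACBCDCACDDCAADCDCACBCDCAADCADCDCACBC ⇒ CBC·ADC·DCA·ADC·DCA·CBC·DCA·CD·DCA·ADC·DCA·CBC·CBC·ADC·DCA·CBC·ADC·DCA·ADC·DCA·CBC·DCA·CD·DCA·DCA·CD·DCA·CBC·ADC·DCA·ADC·DCA·CBC·CBC·ADC·DCA·ADC·DCA·CBC·DCA·CD·DCA·ADC·DCA·CBC·DCA·ADC·ADC·DCA·CBC·CBC·ADC·DCA·ADC·DCA·CBC·DCA·CD·DCA·ADC·DCA·CBC·CBC·ADC·DCA·CBC·ADC·DCA·ADC·DCA·CBC·DCA·CD·DCA
    A ↦ CBC
    B ↦ CD
    C ↦ DCA
    D ↦ ADC

A->CBC, B->CD, C->DCA, D->ADC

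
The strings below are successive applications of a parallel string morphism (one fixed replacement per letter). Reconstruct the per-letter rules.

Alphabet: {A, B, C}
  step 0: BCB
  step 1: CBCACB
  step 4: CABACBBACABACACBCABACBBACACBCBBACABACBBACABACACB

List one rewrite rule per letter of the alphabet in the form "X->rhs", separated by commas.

  step 0 ⇒ step 1: BCB ⇒ CB·CA·CB
    B ↦ CB
    C ↦ CA
    A ↦ BA  (constrained at step 1)

A->BA, B->CB, C->CA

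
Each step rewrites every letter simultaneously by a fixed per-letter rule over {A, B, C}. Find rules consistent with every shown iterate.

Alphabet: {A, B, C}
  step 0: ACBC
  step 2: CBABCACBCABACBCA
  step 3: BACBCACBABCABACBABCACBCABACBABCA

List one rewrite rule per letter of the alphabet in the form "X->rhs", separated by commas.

A->BCA, B->C, C->BA

  step 2 ⇒ step 3: CBABCACBCABACBCA ⇒ BA·C·BCA·C·BA·BCA·BA·C·BA·BCA·C·BCA·BA·C·BA·BCA
    A ↦ BCA
    B ↦ C
    C ↦ BA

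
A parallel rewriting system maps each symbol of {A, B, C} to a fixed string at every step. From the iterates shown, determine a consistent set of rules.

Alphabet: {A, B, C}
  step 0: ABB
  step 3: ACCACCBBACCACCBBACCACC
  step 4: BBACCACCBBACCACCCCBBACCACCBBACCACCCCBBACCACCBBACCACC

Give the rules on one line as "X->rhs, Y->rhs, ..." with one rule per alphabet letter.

A->BB, B->C, C->ACC

  step 3 ⇒ step 4: ACCACCBBACCACCBBACCACC ⇒ BB·ACC·ACC·BB·ACC·ACC·C·C·BB·ACC·ACC·BB·ACC·ACC·C·C·BB·ACC·ACC·BB·ACC·ACC
    A ↦ BB
    B ↦ C
    C ↦ ACC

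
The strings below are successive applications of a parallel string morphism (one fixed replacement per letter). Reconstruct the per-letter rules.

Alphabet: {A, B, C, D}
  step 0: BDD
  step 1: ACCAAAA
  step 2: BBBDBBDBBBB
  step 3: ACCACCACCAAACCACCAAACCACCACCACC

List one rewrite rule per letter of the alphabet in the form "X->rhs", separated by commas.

A->B, B->ACC, C->BBD, D->AA

  step 2 ⇒ step 3: BBBDBBDBBBB ⇒ ACC·ACC·ACC·AA·ACC·ACC·AA·ACC·ACC·ACC·ACC
    B ↦ ACC
    D ↦ AA
  step 1 ⇒ step 2: ACCAAAA ⇒ B·BBD·BBD·B·B·B·B
    A ↦ B
  step 1 ⇒ step 2: ACCAAAA ⇒ B·BBD·BBD·B·B·B·B
    C ↦ BBD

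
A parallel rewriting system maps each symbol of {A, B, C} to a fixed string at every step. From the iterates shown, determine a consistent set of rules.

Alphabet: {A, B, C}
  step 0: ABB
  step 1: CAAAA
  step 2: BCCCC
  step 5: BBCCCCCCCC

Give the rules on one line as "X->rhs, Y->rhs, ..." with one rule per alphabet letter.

A->C, B->AA, C->B

  step 1 ⇒ step 2: CAAAA ⇒ B·C·C·C·C
    A ↦ C
    C ↦ B
  step 0 ⇒ step 1: ABB ⇒ C·AA·AA
    B ↦ AA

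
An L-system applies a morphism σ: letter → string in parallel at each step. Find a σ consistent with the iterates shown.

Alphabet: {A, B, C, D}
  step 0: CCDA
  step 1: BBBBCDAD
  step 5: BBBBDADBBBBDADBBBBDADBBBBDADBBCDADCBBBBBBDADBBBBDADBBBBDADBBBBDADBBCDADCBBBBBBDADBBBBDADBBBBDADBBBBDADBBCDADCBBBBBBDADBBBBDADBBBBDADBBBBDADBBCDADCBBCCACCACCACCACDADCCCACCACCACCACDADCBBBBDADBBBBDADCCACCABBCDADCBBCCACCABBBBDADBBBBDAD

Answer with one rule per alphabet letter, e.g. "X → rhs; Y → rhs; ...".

A->DAD, B->CCA, C->BB, D->C

  step 0 ⇒ step 1: CCDA ⇒ BB·BB·C·DAD
    A ↦ DAD
    C ↦ BB
    D ↦ C
    B ↦ CCA  (constrained at step 1)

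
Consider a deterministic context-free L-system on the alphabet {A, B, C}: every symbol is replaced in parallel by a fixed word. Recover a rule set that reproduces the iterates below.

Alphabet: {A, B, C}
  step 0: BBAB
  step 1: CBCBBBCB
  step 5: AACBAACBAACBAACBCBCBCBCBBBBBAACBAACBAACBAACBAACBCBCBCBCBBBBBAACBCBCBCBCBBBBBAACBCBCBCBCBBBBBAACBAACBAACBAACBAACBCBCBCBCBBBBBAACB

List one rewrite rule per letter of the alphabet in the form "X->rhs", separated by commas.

  step 0 ⇒ step 1: BBAB ⇒ CB·CB·BB·CB
    A ↦ BB
    B ↦ CB
    C ↦ AA  (constrained at step 1)

A->BB, B->CB, C->AA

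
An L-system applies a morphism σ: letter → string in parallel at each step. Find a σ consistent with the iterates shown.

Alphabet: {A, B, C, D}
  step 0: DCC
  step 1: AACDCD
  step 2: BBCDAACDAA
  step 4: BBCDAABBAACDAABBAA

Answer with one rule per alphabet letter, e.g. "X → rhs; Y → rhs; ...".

A->B, B->A, C->CD, D->AA

  step 1 ⇒ step 2: AACDCD ⇒ B·B·CD·AA·CD·AA
    A ↦ B
    C ↦ CD
    D ↦ AA
    B ↦ A  (constrained at step 2)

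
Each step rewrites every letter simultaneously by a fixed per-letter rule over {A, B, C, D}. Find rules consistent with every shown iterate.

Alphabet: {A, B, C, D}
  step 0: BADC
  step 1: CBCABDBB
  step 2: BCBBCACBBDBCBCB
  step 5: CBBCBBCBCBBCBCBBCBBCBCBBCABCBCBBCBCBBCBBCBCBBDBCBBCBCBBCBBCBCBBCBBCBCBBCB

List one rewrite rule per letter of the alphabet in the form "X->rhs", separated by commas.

  step 1 ⇒ step 2: CBCABDBB ⇒ B·CB·B·CA·CB·BDB·CB·CB
    A ↦ CA
    B ↦ CB
    C ↦ B
    D ↦ BDB

A->CA, B->CB, C->B, D->BDB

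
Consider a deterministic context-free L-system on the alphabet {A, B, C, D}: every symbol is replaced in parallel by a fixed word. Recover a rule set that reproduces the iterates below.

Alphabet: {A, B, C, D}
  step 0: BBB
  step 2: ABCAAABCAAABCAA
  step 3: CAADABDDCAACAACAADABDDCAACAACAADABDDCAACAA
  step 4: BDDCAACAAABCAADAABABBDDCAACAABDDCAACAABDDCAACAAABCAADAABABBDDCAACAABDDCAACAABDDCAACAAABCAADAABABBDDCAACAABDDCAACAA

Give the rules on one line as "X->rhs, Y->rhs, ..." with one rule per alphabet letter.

  step 3 ⇒ step 4: CAADABDDCAACAACAADABDDCAACAACAADABDDCAACAA ⇒ BDD·CAA·CAA·AB·CAA·DA·AB·AB·BDD·CAA·CAA·BDD·CAA·CAA·BDD·CAA·CAA·AB·CAA·DA·AB·AB·BDD·CAA·CAA·BDD·CAA·CAA·BDD·CAA·CAA·AB·CAA·DA·AB·AB·BDD·CAA·CAA·BDD·CAA·CAA
    A ↦ CAA
    B ↦ DA
    C ↦ BDD
    D ↦ AB

A->CAA, B->DA, C->BDD, D->AB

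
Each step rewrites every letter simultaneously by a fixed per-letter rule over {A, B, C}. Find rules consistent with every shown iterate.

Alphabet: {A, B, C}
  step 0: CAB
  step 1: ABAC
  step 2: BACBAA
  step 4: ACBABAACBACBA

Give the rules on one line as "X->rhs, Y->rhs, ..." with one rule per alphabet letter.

A->BA, B->C, C->A

  step 1 ⇒ step 2: ABAC ⇒ BA·C·BA·A
    A ↦ BA
    B ↦ C
    C ↦ A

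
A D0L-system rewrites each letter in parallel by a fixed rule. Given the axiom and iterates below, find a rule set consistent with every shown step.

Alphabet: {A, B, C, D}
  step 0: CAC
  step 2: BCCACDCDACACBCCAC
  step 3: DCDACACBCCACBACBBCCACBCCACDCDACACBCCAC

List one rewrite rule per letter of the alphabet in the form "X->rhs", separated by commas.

A->BCC, B->DCD, C->AC, D->B

  step 2 ⇒ step 3: BCCACDCDACACBCCAC ⇒ DCD·AC·AC·BCC·AC·B·AC·B·BCC·AC·BCC·AC·DCD·AC·AC·BCC·AC
    A ↦ BCC
    B ↦ DCD
    C ↦ AC
    D ↦ B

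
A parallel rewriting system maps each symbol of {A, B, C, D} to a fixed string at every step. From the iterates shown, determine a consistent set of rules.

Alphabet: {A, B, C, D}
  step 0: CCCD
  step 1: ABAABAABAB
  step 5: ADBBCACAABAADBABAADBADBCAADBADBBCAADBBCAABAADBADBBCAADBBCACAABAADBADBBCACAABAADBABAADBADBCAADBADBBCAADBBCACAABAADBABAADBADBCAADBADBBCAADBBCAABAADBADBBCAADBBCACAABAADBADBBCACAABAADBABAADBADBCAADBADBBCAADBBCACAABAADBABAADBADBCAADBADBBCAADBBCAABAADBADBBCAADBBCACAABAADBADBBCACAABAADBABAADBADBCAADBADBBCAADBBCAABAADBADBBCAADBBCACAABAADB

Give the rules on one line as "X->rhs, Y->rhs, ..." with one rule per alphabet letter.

A->ADB, B->CA, C->ABA, D->B

  step 0 ⇒ step 1: CCCD ⇒ ABA·ABA·ABA·B
    C ↦ ABA
    D ↦ B
    A ↦ ADB  (constrained at step 1)
    B ↦ CA  (constrained at step 1)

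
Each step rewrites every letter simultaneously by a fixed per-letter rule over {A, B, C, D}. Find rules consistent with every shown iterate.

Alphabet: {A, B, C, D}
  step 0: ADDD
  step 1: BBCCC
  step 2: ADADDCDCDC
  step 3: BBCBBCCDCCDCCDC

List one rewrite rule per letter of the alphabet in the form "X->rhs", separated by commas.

  step 2 ⇒ step 3: ADADDCDCDC ⇒ BB·C·BB·C·C·DC·C·DC·C·DC
    A ↦ BB
    C ↦ DC
    D ↦ C
  step 1 ⇒ step 2: BBCCC ⇒ AD·AD·DC·DC·DC
    B ↦ AD

A->BB, B->AD, C->DC, D->C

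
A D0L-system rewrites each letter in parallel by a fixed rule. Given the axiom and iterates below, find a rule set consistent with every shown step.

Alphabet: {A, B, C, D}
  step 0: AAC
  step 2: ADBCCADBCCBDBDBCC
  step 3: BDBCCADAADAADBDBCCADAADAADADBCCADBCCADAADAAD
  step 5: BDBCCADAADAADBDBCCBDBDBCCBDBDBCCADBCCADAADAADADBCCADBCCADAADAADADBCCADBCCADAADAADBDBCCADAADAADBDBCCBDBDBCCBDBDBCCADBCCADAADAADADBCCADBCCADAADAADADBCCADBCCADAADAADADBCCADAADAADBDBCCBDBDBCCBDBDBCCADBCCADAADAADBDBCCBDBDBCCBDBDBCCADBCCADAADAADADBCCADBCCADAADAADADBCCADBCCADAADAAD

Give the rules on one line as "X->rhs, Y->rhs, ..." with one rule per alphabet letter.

A->BD, B->AD, C->AAD, D->BCC

  step 2 ⇒ step 3: ADBCCADBCCBDBDBCC ⇒ BD·BCC·AD·AAD·AAD·BD·BCC·AD·AAD·AAD·AD·BCC·AD·BCC·AD·AAD·AAD
    A ↦ BD
    B ↦ AD
    C ↦ AAD
    D ↦ BCC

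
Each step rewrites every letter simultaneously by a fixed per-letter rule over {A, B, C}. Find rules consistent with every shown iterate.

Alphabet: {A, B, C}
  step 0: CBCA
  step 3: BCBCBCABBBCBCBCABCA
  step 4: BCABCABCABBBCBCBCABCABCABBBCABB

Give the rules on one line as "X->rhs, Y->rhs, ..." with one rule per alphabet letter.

  step 3 ⇒ step 4: BCBCBCABBBCBCBCABCA ⇒ BC·A·BC·A·BC·A·BB·BC·BC·BC·A·BC·A·BC·A·BB·BC·A·BB
    A ↦ BB
    B ↦ BC
    C ↦ A

A->BB, B->BC, C->A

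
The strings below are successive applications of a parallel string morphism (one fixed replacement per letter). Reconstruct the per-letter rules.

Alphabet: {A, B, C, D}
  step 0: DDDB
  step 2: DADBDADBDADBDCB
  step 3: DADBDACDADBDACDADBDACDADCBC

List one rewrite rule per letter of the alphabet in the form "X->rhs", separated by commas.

A->DB, B->C, C->DCB, D->DA

  step 2 ⇒ step 3: DADBDADBDADBDCB ⇒ DA·DB·DA·C·DA·DB·DA·C·DA·DB·DA·C·DA·DCB·C
    A ↦ DB
    B ↦ C
    C ↦ DCB
    D ↦ DA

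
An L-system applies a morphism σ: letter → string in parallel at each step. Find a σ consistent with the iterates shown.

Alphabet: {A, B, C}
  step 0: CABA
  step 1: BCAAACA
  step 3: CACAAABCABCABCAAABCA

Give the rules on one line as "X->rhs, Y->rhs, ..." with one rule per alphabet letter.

  step 0 ⇒ step 1: CABA ⇒ B·CA·AA·CA
    A ↦ CA
    B ↦ AA
    C ↦ B

A->CA, B->AA, C->B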